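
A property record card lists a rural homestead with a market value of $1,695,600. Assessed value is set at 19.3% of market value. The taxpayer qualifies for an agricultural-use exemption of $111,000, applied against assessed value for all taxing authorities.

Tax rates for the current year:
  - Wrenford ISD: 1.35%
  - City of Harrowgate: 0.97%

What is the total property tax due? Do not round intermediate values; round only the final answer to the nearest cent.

$5,017.02

Assessed value = $1,695,600 × 0.193 = $327,250.8
Taxable value = $327,250.8 − $111,000 = $216,250.8
Wrenford ISD: $216,250.8 × 0.0135 = $2,919.3858
City of Harrowgate: $216,250.8 × 0.0097 = $2,097.63276
Total = $2,919.3858 + $2,097.63276 = $5,017.01856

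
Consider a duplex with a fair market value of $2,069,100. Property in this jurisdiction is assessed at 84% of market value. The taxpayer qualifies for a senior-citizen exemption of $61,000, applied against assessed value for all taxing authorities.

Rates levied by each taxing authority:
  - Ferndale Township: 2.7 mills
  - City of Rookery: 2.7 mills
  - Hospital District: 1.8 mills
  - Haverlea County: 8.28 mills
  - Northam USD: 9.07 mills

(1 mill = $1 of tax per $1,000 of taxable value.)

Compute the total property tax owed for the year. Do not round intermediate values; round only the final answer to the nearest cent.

$41,171.43

Assessed value = $2,069,100 × 0.84 = $1,738,044
Taxable value = $1,738,044 − $61,000 = $1,677,044
Ferndale Township: $1,677,044 × 0.0027 = $4,528.0188
City of Rookery: $1,677,044 × 0.0027 = $4,528.0188
Hospital District: $1,677,044 × 0.0018 = $3,018.6792
Haverlea County: $1,677,044 × 0.00828 = $13,885.92432
Northam USD: $1,677,044 × 0.00907 = $15,210.78908
Total = $4,528.0188 + $4,528.0188 + $3,018.6792 + $13,885.92432 + $15,210.78908 = $41,171.4302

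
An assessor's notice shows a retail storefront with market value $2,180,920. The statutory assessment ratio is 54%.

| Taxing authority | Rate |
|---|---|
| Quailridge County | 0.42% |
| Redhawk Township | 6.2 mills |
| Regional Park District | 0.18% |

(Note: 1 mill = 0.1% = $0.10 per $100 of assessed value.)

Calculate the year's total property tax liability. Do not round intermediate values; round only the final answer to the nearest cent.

$14,367.90

Assessed value = $2,180,920 × 0.54 = $1,177,696.8
Quailridge County: $1,177,696.8 × 0.0042 = $4,946.32656
Redhawk Township: $1,177,696.8 × 0.0062 = $7,301.72016
Regional Park District: $1,177,696.8 × 0.0018 = $2,119.85424
Total = $14,367.90096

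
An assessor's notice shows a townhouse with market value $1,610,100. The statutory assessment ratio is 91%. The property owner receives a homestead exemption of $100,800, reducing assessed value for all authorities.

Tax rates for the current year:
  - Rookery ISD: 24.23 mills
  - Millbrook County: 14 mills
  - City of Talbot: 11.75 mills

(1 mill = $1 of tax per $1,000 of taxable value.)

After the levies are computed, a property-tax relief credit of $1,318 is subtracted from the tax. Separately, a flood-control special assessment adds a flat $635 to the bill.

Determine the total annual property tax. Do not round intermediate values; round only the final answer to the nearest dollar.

$67,509

Assessed value = $1,610,100 × 0.91 = $1,465,191
Taxable value = $1,465,191 − $100,800 = $1,364,391
Rookery ISD: $1,364,391 × 0.02423 = $33,059.19393
Millbrook County: $1,364,391 × 0.014 = $19,101.474
City of Talbot: $1,364,391 × 0.01175 = $16,031.59425
Levies subtotal = $68,192.26218
After credit = $68,192.26218 − $1,318 = $66,874.26218
Total = $66,874.26218 + $635 = $67,509.26218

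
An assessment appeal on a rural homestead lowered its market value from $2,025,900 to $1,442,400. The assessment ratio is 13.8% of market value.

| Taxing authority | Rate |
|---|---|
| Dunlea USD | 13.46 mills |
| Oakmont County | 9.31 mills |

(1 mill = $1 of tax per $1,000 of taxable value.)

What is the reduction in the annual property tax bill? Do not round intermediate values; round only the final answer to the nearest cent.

$1,833.51

Old assessed value = $2,025,900 × 0.138 = $279,574.2
New assessed value = $1,442,400 × 0.138 = $199,051.2
Combined rate = 0.01346 + 0.00931 = 0.02277
Old tax = $279,574.2 × 0.02277 = $6,365.904534
New tax = $199,051.2 × 0.02277 = $4,532.395824
Reduction = $6,365.904534 − $4,532.395824 = $1,833.50871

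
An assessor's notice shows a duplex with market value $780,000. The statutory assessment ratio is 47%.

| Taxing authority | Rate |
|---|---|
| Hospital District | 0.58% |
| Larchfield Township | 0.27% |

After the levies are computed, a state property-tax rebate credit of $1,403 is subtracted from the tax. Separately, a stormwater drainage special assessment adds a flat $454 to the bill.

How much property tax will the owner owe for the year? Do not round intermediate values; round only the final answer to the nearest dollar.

Assessed value = $780,000 × 0.47 = $366,600
Hospital District: $366,600 × 0.0058 = $2,126.28
Larchfield Township: $366,600 × 0.0027 = $989.82
Levies subtotal = $3,116.1
After credit = $3,116.1 − $1,403 = $1,713.1
Total = $1,713.1 + $454 = $2,167.1

$2,167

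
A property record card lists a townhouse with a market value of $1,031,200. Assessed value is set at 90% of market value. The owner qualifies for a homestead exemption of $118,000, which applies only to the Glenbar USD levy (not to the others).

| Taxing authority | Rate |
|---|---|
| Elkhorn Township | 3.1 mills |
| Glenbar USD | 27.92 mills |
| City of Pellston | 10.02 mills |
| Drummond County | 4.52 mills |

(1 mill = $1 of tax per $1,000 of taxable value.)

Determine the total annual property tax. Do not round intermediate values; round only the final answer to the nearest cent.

Assessed value = $1,031,200 × 0.9 = $928,080
Elkhorn Township: $928,080 × 0.0031 = $2,877.048
Glenbar USD: ($928,080 − $118,000) × 0.02792 = $810,080 × 0.02792 = $22,617.4336
City of Pellston: $928,080 × 0.01002 = $9,299.3616
Drummond County: $928,080 × 0.00452 = $4,194.9216
Total = $38,988.7648

$38,988.76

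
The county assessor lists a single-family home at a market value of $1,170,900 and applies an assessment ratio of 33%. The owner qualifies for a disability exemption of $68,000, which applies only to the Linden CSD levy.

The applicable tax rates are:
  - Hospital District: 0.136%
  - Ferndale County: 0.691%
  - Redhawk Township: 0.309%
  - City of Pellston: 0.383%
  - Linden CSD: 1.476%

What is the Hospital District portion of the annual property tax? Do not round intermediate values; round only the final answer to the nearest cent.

Assessed value = $1,170,900 × 0.33 = $386,397
Hospital District taxable value = $386,397 (exemption does not apply)
Hospital District levy = $386,397 × 0.00136 = $525.49992

$525.50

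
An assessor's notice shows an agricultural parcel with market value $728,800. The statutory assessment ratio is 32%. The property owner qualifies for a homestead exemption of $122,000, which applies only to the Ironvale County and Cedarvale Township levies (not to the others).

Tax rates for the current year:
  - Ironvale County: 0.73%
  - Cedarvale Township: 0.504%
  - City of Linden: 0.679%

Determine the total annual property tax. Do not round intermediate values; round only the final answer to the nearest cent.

$2,955.94

Assessed value = $728,800 × 0.32 = $233,216
Ironvale County: ($233,216 − $122,000) × 0.0073 = $111,216 × 0.0073 = $811.8768
Cedarvale Township: ($233,216 − $122,000) × 0.00504 = $111,216 × 0.00504 = $560.52864
City of Linden: $233,216 × 0.00679 = $1,583.53664
Total = $2,955.94208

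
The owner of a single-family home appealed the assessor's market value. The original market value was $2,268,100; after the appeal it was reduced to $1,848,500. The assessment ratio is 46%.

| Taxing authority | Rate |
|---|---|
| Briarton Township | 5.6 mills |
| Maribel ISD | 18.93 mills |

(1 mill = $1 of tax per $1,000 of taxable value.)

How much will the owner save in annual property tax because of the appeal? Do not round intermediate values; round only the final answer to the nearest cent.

$4,734.68

Old assessed value = $2,268,100 × 0.46 = $1,043,326
New assessed value = $1,848,500 × 0.46 = $850,310
Combined rate = 0.0056 + 0.01893 = 0.02453
Old tax = $1,043,326 × 0.02453 = $25,592.78678
New tax = $850,310 × 0.02453 = $20,858.1043
Reduction = $25,592.78678 − $20,858.1043 = $4,734.68248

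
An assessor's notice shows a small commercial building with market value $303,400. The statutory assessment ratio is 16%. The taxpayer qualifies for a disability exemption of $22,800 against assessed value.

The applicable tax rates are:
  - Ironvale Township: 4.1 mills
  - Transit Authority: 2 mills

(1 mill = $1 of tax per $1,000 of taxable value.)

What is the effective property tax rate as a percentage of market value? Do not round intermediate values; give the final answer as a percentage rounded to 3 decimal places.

Assessed value = $303,400 × 0.16 = $48,544
Taxable value = $48,544 − $22,800 = $25,744
Ironvale Township: $25,744 × 0.0041 = $105.5504
Transit Authority: $25,744 × 0.002 = $51.488
Total tax = $157.0384
Effective rate = $157.0384 ÷ $303,400 = 0.052% of market value

0.052%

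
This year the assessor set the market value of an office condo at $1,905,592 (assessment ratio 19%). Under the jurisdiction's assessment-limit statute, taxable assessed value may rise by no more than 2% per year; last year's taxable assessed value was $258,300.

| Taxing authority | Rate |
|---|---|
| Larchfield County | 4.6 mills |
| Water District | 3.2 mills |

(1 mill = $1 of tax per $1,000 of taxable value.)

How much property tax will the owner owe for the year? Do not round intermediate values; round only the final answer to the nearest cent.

Uncapped assessed value = $1,905,592 × 0.19 = $362,062.48
Cap limit = $258,300 × 1.02 = $263,466
Taxable assessed value = min($362,062.48, $263,466) = $263,466 (cap binds)
Larchfield County: $263,466 × 0.0046 = $1,211.9436
Water District: $263,466 × 0.0032 = $843.0912
Total = $2,055.0348

$2,055.03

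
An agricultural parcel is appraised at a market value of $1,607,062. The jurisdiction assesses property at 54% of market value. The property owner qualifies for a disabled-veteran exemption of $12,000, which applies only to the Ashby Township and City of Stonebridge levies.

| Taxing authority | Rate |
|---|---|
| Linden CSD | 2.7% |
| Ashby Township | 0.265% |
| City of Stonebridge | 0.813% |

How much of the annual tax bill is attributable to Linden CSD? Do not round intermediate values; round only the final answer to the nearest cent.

$23,430.96

Assessed value = $1,607,062 × 0.54 = $867,813.48
Linden CSD taxable value = $867,813.48 (exemption does not apply)
Linden CSD levy = $867,813.48 × 0.027 = $23,430.96396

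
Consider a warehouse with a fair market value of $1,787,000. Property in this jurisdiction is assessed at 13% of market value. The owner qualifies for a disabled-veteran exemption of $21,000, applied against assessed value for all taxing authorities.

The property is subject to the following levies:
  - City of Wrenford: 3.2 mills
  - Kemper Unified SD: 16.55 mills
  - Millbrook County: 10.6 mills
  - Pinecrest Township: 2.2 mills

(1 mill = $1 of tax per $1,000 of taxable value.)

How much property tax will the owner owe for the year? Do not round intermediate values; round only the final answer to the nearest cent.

Assessed value = $1,787,000 × 0.13 = $232,310
Taxable value = $232,310 − $21,000 = $211,310
City of Wrenford: $211,310 × 0.0032 = $676.192
Kemper Unified SD: $211,310 × 0.01655 = $3,497.1805
Millbrook County: $211,310 × 0.0106 = $2,239.886
Pinecrest Township: $211,310 × 0.0022 = $464.882
Total = $676.192 + $3,497.1805 + $2,239.886 + $464.882 = $6,878.1405

$6,878.14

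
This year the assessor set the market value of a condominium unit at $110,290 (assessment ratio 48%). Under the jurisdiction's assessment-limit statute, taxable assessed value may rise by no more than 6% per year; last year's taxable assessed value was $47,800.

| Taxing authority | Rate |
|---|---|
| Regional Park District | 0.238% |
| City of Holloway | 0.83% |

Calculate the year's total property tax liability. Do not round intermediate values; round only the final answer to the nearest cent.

Uncapped assessed value = $110,290 × 0.48 = $52,939.2
Cap limit = $47,800 × 1.06 = $50,668
Taxable assessed value = min($52,939.2, $50,668) = $50,668 (cap binds)
Regional Park District: $50,668 × 0.00238 = $120.58984
City of Holloway: $50,668 × 0.0083 = $420.5444
Total = $541.13424

$541.13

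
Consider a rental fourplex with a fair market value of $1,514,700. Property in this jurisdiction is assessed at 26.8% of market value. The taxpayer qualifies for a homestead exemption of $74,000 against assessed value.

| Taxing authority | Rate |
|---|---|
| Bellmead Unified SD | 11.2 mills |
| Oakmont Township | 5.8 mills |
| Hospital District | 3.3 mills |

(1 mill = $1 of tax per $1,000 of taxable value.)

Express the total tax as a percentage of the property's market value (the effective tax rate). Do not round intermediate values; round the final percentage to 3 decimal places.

0.445%

Assessed value = $1,514,700 × 0.268 = $405,939.6
Taxable value = $405,939.6 − $74,000 = $331,939.6
Bellmead Unified SD: $331,939.6 × 0.0112 = $3,717.72352
Oakmont Township: $331,939.6 × 0.0058 = $1,925.24968
Hospital District: $331,939.6 × 0.0033 = $1,095.40068
Total tax = $6,738.37388
Effective rate = $6,738.37388 ÷ $1,514,700 = 0.445% of market value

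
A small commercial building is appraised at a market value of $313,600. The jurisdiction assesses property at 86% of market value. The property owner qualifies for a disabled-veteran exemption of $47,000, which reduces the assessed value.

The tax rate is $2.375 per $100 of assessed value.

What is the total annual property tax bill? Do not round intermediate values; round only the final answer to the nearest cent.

Assessed value = $313,600 × 0.86 = $269,696
Taxable value = $269,696 − $47,000 = $222,696
Tax = $222,696 × 0.02375 = $5,289.03

$5,289.03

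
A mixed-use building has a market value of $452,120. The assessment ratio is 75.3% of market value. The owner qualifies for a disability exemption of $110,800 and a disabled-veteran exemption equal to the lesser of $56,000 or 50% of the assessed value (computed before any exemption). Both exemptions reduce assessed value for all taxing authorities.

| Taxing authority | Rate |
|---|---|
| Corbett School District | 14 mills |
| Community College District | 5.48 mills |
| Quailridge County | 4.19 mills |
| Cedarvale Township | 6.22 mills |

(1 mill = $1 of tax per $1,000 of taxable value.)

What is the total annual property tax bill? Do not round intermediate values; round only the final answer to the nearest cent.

$5,190.29

Assessed value = $452,120 × 0.753 = $340,446.36
Disabled-veteran exemption = min($56,000, 50% × $340,446.36) = min($56,000, $170,223.18) = $56,000 (dollar cap binds)
Taxable value = $340,446.36 − $110,800 − $56,000 = $173,646.36
Corbett School District: $173,646.36 × 0.014 = $2,431.04904
Community College District: $173,646.36 × 0.00548 = $951.5820528
Quailridge County: $173,646.36 × 0.00419 = $727.5782484
Cedarvale Township: $173,646.36 × 0.00622 = $1,080.0803592
Total = $5,190.2897004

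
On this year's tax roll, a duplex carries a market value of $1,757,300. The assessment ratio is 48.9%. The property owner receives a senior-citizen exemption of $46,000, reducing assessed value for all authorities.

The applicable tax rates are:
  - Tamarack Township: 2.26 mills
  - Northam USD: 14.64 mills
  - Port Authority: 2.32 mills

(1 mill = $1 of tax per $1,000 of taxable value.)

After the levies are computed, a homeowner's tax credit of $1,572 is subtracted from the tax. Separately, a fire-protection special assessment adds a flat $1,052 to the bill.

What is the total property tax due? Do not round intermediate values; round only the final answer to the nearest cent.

Assessed value = $1,757,300 × 0.489 = $859,319.7
Taxable value = $859,319.7 − $46,000 = $813,319.7
Tamarack Township: $813,319.7 × 0.00226 = $1,838.102522
Northam USD: $813,319.7 × 0.01464 = $11,907.000408
Port Authority: $813,319.7 × 0.00232 = $1,886.901704
Levies subtotal = $15,632.004634
After credit = $15,632.004634 − $1,572 = $14,060.004634
Total = $14,060.004634 + $1,052 = $15,112.004634

$15,112.00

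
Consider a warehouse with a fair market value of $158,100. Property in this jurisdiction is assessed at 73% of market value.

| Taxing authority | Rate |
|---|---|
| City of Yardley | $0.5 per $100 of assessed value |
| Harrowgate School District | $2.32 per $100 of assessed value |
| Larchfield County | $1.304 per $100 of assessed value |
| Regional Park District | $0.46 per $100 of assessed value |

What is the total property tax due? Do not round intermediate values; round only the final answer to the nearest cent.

$5,290.53

Assessed value = $158,100 × 0.73 = $115,413
City of Yardley: $115,413 × 0.005 = $577.065
Harrowgate School District: $115,413 × 0.0232 = $2,677.5816
Larchfield County: $115,413 × 0.01304 = $1,504.98552
Regional Park District: $115,413 × 0.0046 = $530.8998
Total = $577.065 + $2,677.5816 + $1,504.98552 + $530.8998 = $5,290.53192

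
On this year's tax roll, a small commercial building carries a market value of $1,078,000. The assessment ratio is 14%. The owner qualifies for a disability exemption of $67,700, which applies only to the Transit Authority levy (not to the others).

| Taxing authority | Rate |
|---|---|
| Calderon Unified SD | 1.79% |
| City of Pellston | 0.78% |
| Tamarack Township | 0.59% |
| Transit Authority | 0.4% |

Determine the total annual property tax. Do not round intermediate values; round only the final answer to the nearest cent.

Assessed value = $1,078,000 × 0.14 = $150,920
Calderon Unified SD: $150,920 × 0.0179 = $2,701.468
City of Pellston: $150,920 × 0.0078 = $1,177.176
Tamarack Township: $150,920 × 0.0059 = $890.428
Transit Authority: ($150,920 − $67,700) × 0.004 = $83,220 × 0.004 = $332.88
Total = $5,101.952

$5,101.95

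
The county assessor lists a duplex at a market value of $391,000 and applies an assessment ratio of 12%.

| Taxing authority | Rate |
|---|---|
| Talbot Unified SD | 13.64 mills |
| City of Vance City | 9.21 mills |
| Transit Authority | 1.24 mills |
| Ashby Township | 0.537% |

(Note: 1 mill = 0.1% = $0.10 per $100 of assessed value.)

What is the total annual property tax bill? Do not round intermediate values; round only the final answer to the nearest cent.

Assessed value = $391,000 × 0.12 = $46,920
Talbot Unified SD: $46,920 × 0.01364 = $639.9888
City of Vance City: $46,920 × 0.00921 = $432.1332
Transit Authority: $46,920 × 0.00124 = $58.1808
Ashby Township: $46,920 × 0.00537 = $251.9604
Total = $1,382.2632

$1,382.26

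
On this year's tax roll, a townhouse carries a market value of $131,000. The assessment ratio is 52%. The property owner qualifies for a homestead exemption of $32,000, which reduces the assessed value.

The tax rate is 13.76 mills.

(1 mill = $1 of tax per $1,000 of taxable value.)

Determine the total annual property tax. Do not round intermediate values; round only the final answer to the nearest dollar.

Assessed value = $131,000 × 0.52 = $68,120
Taxable value = $68,120 − $32,000 = $36,120
Tax = $36,120 × 0.01376 = $497.0112

$497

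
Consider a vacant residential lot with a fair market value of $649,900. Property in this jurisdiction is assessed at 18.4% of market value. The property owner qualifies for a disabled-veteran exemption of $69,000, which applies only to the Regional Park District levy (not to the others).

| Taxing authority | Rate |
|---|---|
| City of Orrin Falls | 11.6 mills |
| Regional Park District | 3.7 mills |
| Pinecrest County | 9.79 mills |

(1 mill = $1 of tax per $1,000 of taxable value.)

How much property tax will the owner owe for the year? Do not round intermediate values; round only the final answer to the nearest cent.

$2,745.00

Assessed value = $649,900 × 0.184 = $119,581.6
City of Orrin Falls: $119,581.6 × 0.0116 = $1,387.14656
Regional Park District: ($119,581.6 − $69,000) × 0.0037 = $50,581.6 × 0.0037 = $187.15192
Pinecrest County: $119,581.6 × 0.00979 = $1,170.703864
Total = $2,745.002344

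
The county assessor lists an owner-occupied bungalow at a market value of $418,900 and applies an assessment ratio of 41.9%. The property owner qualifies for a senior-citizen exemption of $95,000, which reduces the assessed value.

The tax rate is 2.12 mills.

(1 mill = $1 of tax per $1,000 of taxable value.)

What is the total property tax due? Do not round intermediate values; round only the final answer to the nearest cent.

$170.70

Assessed value = $418,900 × 0.419 = $175,519.1
Taxable value = $175,519.1 − $95,000 = $80,519.1
Tax = $80,519.1 × 0.00212 = $170.700492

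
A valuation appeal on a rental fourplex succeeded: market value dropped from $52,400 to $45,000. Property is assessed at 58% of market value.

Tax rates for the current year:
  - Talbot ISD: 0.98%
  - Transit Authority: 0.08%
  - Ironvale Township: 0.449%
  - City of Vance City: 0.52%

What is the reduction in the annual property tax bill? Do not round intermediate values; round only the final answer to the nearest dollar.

$87

Old assessed value = $52,400 × 0.58 = $30,392
New assessed value = $45,000 × 0.58 = $26,100
Combined rate = 0.0098 + 0.0008 + 0.00449 + 0.0052 = 0.02029
Old tax = $30,392 × 0.02029 = $616.65368
New tax = $26,100 × 0.02029 = $529.569
Reduction = $616.65368 − $529.569 = $87.08468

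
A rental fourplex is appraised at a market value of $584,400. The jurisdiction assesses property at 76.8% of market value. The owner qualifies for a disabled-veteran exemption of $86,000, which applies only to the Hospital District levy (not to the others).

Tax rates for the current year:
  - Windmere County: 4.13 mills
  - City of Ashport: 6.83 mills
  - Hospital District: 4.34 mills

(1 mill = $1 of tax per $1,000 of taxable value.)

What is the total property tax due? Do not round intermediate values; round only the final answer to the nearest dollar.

Assessed value = $584,400 × 0.768 = $448,819.2
Windmere County: $448,819.2 × 0.00413 = $1,853.623296
City of Ashport: $448,819.2 × 0.00683 = $3,065.435136
Hospital District: ($448,819.2 − $86,000) × 0.00434 = $362,819.2 × 0.00434 = $1,574.635328
Total = $6,493.69376

$6,494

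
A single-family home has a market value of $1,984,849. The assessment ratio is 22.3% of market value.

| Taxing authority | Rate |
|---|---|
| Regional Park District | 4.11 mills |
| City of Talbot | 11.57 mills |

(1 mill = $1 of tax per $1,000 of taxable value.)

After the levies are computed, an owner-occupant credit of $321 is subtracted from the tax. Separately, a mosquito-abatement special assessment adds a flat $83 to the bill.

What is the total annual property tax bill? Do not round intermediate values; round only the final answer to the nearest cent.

$6,702.30

Assessed value = $1,984,849 × 0.223 = $442,621.327
Regional Park District: $442,621.327 × 0.00411 = $1,819.17365397
City of Talbot: $442,621.327 × 0.01157 = $5,121.12875339
Levies subtotal = $6,940.30240736
After credit = $6,940.30240736 − $321 = $6,619.30240736
Total = $6,619.30240736 + $83 = $6,702.30240736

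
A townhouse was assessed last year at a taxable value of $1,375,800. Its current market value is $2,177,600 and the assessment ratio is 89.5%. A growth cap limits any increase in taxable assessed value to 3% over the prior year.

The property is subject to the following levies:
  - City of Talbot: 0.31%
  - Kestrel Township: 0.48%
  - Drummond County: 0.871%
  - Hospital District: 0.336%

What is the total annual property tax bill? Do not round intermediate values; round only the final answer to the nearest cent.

Uncapped assessed value = $2,177,600 × 0.895 = $1,948,952
Cap limit = $1,375,800 × 1.03 = $1,417,074
Taxable assessed value = min($1,948,952, $1,417,074) = $1,417,074 (cap binds)
City of Talbot: $1,417,074 × 0.0031 = $4,392.9294
Kestrel Township: $1,417,074 × 0.0048 = $6,801.9552
Drummond County: $1,417,074 × 0.00871 = $12,342.71454
Hospital District: $1,417,074 × 0.00336 = $4,761.36864
Total = $28,298.96778

$28,298.97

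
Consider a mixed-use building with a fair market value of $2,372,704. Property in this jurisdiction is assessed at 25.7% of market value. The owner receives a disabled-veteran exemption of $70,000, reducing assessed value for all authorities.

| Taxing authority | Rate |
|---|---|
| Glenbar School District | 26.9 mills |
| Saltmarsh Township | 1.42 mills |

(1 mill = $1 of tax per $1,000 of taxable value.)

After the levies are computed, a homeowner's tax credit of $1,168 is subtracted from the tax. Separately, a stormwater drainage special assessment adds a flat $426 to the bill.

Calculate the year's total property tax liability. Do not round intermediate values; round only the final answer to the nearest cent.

Assessed value = $2,372,704 × 0.257 = $609,784.928
Taxable value = $609,784.928 − $70,000 = $539,784.928
Glenbar School District: $539,784.928 × 0.0269 = $14,520.2145632
Saltmarsh Township: $539,784.928 × 0.00142 = $766.49459776
Levies subtotal = $15,286.70916096
After credit = $15,286.70916096 − $1,168 = $14,118.70916096
Total = $14,118.70916096 + $426 = $14,544.70916096

$14,544.71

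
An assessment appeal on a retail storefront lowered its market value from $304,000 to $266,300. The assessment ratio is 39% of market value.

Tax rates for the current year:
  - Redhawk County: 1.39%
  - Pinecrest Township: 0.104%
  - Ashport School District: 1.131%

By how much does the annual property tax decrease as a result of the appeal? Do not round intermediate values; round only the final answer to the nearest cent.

Old assessed value = $304,000 × 0.39 = $118,560
New assessed value = $266,300 × 0.39 = $103,857
Combined rate = 0.0139 + 0.00104 + 0.01131 = 0.02625
Old tax = $118,560 × 0.02625 = $3,112.2
New tax = $103,857 × 0.02625 = $2,726.24625
Reduction = $3,112.2 − $2,726.24625 = $385.95375

$385.95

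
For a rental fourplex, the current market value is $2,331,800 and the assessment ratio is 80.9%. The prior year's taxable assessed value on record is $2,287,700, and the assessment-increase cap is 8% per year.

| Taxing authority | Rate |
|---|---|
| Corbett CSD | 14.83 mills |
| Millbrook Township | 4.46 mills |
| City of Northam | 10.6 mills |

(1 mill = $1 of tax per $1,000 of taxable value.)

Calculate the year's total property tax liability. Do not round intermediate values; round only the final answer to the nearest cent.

Uncapped assessed value = $2,331,800 × 0.809 = $1,886,426.2
Cap limit = $2,287,700 × 1.08 = $2,470,716
Taxable assessed value = min($1,886,426.2, $2,470,716) = $1,886,426.2 (cap does not bind)
Corbett CSD: $1,886,426.2 × 0.01483 = $27,975.700546
Millbrook Township: $1,886,426.2 × 0.00446 = $8,413.460852
City of Northam: $1,886,426.2 × 0.0106 = $19,996.11772
Total = $56,385.279118

$56,385.28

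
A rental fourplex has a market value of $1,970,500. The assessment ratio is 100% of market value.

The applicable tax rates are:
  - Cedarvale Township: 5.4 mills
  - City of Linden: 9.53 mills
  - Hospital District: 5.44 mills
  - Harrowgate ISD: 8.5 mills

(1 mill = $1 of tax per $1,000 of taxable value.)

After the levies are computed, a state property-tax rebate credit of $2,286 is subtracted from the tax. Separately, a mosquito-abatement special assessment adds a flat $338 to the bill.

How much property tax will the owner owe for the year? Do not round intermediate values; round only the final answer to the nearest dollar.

Assessed value = $1,970,500 × 1 = $1,970,500
Cedarvale Township: $1,970,500 × 0.0054 = $10,640.7
City of Linden: $1,970,500 × 0.00953 = $18,778.865
Hospital District: $1,970,500 × 0.00544 = $10,719.52
Harrowgate ISD: $1,970,500 × 0.0085 = $16,749.25
Levies subtotal = $56,888.335
After credit = $56,888.335 − $2,286 = $54,602.335
Total = $54,602.335 + $338 = $54,940.335

$54,940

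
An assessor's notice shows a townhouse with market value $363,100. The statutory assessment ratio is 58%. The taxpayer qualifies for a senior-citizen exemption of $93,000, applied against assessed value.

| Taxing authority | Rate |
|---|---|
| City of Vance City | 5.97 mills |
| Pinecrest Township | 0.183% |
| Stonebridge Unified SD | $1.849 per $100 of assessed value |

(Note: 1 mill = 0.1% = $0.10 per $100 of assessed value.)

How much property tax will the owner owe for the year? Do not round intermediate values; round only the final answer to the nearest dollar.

Assessed value = $363,100 × 0.58 = $210,598
Taxable value = $210,598 − $93,000 = $117,598
City of Vance City: $117,598 × 0.00597 = $702.06006
Pinecrest Township: $117,598 × 0.00183 = $215.20434
Stonebridge Unified SD: $117,598 × 0.01849 = $2,174.38702
Total = $3,091.65142

$3,092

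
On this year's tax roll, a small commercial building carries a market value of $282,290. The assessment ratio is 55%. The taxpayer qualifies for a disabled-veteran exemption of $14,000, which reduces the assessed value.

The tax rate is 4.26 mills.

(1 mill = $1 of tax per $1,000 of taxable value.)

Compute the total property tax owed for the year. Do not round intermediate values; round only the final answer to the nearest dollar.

Assessed value = $282,290 × 0.55 = $155,259.5
Taxable value = $155,259.5 − $14,000 = $141,259.5
Tax = $141,259.5 × 0.00426 = $601.76547

$602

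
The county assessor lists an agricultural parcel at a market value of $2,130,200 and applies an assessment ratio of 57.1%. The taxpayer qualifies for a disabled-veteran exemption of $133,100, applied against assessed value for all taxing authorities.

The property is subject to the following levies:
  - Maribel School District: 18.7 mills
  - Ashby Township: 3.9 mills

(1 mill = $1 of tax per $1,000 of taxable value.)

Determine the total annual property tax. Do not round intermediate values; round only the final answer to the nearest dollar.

Assessed value = $2,130,200 × 0.571 = $1,216,344.2
Taxable value = $1,216,344.2 − $133,100 = $1,083,244.2
Maribel School District: $1,083,244.2 × 0.0187 = $20,256.66654
Ashby Township: $1,083,244.2 × 0.0039 = $4,224.65238
Total = $20,256.66654 + $4,224.65238 = $24,481.31892

$24,481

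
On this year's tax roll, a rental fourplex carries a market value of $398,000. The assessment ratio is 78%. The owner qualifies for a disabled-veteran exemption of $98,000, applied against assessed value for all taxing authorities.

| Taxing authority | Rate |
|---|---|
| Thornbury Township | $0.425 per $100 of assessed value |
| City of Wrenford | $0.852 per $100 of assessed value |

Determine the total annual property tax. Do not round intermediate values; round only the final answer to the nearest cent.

$2,712.86

Assessed value = $398,000 × 0.78 = $310,440
Taxable value = $310,440 − $98,000 = $212,440
Thornbury Township: $212,440 × 0.00425 = $902.87
City of Wrenford: $212,440 × 0.00852 = $1,809.9888
Total = $902.87 + $1,809.9888 = $2,712.8588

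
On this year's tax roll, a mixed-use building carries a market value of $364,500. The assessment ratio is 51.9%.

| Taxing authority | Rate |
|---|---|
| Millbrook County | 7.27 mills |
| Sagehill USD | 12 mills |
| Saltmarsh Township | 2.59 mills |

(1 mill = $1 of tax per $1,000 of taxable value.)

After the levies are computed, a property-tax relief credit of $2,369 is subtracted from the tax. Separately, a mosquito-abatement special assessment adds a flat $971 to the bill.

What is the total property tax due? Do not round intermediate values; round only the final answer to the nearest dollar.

Assessed value = $364,500 × 0.519 = $189,175.5
Millbrook County: $189,175.5 × 0.00727 = $1,375.305885
Sagehill USD: $189,175.5 × 0.012 = $2,270.106
Saltmarsh Township: $189,175.5 × 0.00259 = $489.964545
Levies subtotal = $4,135.37643
After credit = $4,135.37643 − $2,369 = $1,766.37643
Total = $1,766.37643 + $971 = $2,737.37643

$2,737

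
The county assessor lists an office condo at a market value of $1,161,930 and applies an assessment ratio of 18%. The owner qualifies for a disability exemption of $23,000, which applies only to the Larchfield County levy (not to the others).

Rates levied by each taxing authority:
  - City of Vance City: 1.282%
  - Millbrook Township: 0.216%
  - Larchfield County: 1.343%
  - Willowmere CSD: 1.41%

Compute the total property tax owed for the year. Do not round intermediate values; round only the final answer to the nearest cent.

Assessed value = $1,161,930 × 0.18 = $209,147.4
City of Vance City: $209,147.4 × 0.01282 = $2,681.269668
Millbrook Township: $209,147.4 × 0.00216 = $451.758384
Larchfield County: ($209,147.4 − $23,000) × 0.01343 = $186,147.4 × 0.01343 = $2,499.959582
Willowmere CSD: $209,147.4 × 0.0141 = $2,948.97834
Total = $8,581.965974

$8,581.97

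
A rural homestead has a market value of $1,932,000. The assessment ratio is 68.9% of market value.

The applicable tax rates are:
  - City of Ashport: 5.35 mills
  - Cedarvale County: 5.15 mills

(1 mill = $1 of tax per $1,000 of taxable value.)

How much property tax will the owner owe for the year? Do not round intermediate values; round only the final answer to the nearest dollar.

Assessed value = $1,932,000 × 0.689 = $1,331,148
City of Ashport: $1,331,148 × 0.00535 = $7,121.6418
Cedarvale County: $1,331,148 × 0.00515 = $6,855.4122
Total = $7,121.6418 + $6,855.4122 = $13,977.054

$13,977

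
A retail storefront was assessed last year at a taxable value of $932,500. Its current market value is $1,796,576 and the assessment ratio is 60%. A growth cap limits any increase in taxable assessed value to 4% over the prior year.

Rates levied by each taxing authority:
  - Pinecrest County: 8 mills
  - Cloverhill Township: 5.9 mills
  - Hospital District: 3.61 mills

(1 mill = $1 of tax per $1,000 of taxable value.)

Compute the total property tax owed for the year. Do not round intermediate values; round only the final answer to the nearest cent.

Uncapped assessed value = $1,796,576 × 0.6 = $1,077,945.6
Cap limit = $932,500 × 1.04 = $969,800
Taxable assessed value = min($1,077,945.6, $969,800) = $969,800 (cap binds)
Pinecrest County: $969,800 × 0.008 = $7,758.4
Cloverhill Township: $969,800 × 0.0059 = $5,721.82
Hospital District: $969,800 × 0.00361 = $3,500.978
Total = $16,981.198

$16,981.20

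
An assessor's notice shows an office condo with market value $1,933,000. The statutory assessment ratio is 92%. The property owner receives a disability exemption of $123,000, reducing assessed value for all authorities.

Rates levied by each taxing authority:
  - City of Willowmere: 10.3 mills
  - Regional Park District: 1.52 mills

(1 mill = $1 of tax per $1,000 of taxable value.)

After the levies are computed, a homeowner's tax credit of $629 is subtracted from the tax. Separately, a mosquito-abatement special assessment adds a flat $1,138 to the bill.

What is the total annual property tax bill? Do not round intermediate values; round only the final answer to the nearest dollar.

Assessed value = $1,933,000 × 0.92 = $1,778,360
Taxable value = $1,778,360 − $123,000 = $1,655,360
City of Willowmere: $1,655,360 × 0.0103 = $17,050.208
Regional Park District: $1,655,360 × 0.00152 = $2,516.1472
Levies subtotal = $19,566.3552
After credit = $19,566.3552 − $629 = $18,937.3552
Total = $18,937.3552 + $1,138 = $20,075.3552

$20,075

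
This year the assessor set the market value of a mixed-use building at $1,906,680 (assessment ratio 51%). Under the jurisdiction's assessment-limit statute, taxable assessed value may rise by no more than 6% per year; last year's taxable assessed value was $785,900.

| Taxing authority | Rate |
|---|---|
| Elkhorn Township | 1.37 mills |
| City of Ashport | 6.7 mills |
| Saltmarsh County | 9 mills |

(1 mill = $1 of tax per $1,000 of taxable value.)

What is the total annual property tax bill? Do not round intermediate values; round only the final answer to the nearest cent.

Uncapped assessed value = $1,906,680 × 0.51 = $972,406.8
Cap limit = $785,900 × 1.06 = $833,054
Taxable assessed value = min($972,406.8, $833,054) = $833,054 (cap binds)
Elkhorn Township: $833,054 × 0.00137 = $1,141.28398
City of Ashport: $833,054 × 0.0067 = $5,581.4618
Saltmarsh County: $833,054 × 0.009 = $7,497.486
Total = $14,220.23178

$14,220.23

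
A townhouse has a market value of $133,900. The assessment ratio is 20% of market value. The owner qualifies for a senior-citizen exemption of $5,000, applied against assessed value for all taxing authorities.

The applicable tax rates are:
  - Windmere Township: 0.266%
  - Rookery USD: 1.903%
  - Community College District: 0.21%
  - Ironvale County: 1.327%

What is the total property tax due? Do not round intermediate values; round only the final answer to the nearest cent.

Assessed value = $133,900 × 0.2 = $26,780
Taxable value = $26,780 − $5,000 = $21,780
Windmere Township: $21,780 × 0.00266 = $57.9348
Rookery USD: $21,780 × 0.01903 = $414.4734
Community College District: $21,780 × 0.0021 = $45.738
Ironvale County: $21,780 × 0.01327 = $289.0206
Total = $57.9348 + $414.4734 + $45.738 + $289.0206 = $807.1668

$807.17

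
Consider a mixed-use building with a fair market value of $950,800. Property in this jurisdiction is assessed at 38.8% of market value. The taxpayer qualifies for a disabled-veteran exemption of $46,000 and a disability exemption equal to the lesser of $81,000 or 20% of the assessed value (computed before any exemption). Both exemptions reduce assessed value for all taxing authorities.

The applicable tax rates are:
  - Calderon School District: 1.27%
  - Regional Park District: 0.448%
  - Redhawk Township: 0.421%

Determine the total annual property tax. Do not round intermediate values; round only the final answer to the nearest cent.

Assessed value = $950,800 × 0.388 = $368,910.4
Disability exemption = min($81,000, 20% × $368,910.4) = min($81,000, $73,782.08) = $73,782.08 (percentage binds)
Taxable value = $368,910.4 − $46,000 − $73,782.08 = $249,128.32
Calderon School District: $249,128.32 × 0.0127 = $3,163.929664
Regional Park District: $249,128.32 × 0.00448 = $1,116.0948736
Redhawk Township: $249,128.32 × 0.00421 = $1,048.8302272
Total = $5,328.8547648

$5,328.85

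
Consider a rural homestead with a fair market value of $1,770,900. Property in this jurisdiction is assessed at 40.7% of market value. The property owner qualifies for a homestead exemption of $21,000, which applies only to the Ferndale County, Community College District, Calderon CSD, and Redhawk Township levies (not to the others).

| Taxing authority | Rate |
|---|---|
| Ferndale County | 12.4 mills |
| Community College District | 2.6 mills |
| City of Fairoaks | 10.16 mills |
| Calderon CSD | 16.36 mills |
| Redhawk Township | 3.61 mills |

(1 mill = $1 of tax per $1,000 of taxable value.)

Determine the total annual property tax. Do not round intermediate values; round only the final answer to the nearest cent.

Assessed value = $1,770,900 × 0.407 = $720,756.3
Ferndale County: ($720,756.3 − $21,000) × 0.0124 = $699,756.3 × 0.0124 = $8,676.97812
Community College District: ($720,756.3 − $21,000) × 0.0026 = $699,756.3 × 0.0026 = $1,819.36638
City of Fairoaks: $720,756.3 × 0.01016 = $7,322.884008
Calderon CSD: ($720,756.3 − $21,000) × 0.01636 = $699,756.3 × 0.01636 = $11,448.013068
Redhawk Township: ($720,756.3 − $21,000) × 0.00361 = $699,756.3 × 0.00361 = $2,526.120243
Total = $31,793.361819

$31,793.36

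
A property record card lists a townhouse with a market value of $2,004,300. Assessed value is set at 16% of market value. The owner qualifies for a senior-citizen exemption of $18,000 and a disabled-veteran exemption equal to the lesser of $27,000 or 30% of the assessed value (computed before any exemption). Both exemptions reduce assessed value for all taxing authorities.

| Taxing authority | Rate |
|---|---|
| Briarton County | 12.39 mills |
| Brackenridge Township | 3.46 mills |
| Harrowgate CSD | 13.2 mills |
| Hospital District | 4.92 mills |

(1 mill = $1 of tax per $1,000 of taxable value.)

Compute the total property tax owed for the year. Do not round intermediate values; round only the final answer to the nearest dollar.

Assessed value = $2,004,300 × 0.16 = $320,688
Disabled-veteran exemption = min($27,000, 30% × $320,688) = min($27,000, $96,206.4) = $27,000 (dollar cap binds)
Taxable value = $320,688 − $18,000 − $27,000 = $275,688
Briarton County: $275,688 × 0.01239 = $3,415.77432
Brackenridge Township: $275,688 × 0.00346 = $953.88048
Harrowgate CSD: $275,688 × 0.0132 = $3,639.0816
Hospital District: $275,688 × 0.00492 = $1,356.38496
Total = $9,365.12136

$9,365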